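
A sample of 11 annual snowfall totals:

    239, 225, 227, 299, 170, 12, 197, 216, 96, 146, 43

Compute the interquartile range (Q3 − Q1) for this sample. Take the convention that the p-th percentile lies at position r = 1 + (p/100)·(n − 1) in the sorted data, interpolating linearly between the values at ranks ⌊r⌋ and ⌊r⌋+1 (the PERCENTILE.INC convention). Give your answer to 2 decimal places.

Sorted: 12, 43, 96, 146, 170, 197, 216, 225, 227, 239, 299.
n = 11.
P25: r = 3.5; ranks 3–4 are 96, 146; interpolating gives 121.
P75: r = 8.5; ranks 8–9 are 225, 227; interpolating gives 226.
Difference: 226 − 121 = 105.

105.00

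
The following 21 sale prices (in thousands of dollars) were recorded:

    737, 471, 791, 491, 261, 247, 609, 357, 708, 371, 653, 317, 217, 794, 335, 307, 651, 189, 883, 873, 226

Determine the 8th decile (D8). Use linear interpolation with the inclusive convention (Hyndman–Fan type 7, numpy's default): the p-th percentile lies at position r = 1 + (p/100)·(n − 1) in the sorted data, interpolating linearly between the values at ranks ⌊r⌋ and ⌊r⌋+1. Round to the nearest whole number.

Sorted: 189, 217, 226, 247, 261, 307, 317, 335, 357, 371, 471, 491, 609, 651, 653, 708, 737, 791, 794, 873, 883.
n = 21.
r = 1 + (80/100)·(21 − 1) = 1 + 16 = 17.
r is an integer, so P80 is the value at rank 17: 737.

737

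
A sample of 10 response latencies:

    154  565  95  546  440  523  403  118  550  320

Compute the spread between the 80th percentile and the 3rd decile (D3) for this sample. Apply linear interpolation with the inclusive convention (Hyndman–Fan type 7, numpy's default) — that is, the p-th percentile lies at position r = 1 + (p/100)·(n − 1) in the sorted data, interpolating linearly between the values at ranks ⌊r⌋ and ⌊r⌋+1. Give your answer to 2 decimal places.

276.60

Sorted: 95, 118, 154, 320, 403, 440, 523, 546, 550, 565.
n = 10.
P30: r = 3.7; ranks 3–4 are 154, 320; interpolating gives 270.2.
P80: r = 8.2; ranks 8–9 are 546, 550; interpolating gives 546.8.
Difference: 546.8 − 270.2 = 276.6.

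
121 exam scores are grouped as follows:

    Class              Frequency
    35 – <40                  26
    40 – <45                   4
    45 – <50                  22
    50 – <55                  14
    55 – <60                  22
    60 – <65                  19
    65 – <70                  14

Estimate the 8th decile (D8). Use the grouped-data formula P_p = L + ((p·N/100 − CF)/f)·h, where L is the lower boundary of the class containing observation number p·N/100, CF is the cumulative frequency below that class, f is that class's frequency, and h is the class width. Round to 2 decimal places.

62.32

N = 121; target position k = 80/100 · 121 = 96.8.
Cumulative frequencies: 26, 30, 52, 66, 88, 107, 121.
Observation 96.8 falls in the class 60 – <65.
L = 60, CF = 88, f = 19, h = 5.
P80 = 60 + ((96.8 − 88)/19)·5 = 60 + 2.31579 = 62.3158.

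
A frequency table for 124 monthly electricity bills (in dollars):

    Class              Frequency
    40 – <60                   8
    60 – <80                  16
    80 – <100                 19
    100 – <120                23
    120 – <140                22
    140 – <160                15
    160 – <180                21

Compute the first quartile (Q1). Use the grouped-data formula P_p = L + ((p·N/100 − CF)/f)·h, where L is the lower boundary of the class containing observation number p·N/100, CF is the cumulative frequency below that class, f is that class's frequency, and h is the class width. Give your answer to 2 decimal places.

N = 124; target position k = 25/100 · 124 = 31.
Cumulative frequencies: 8, 24, 43, 66, 88, 103, 124.
Observation 31 falls in the class 80 – <100.
L = 80, CF = 24, f = 19, h = 20.
P25 = 80 + ((31 − 24)/19)·20 = 80 + 7.36842 = 87.3684.

87.37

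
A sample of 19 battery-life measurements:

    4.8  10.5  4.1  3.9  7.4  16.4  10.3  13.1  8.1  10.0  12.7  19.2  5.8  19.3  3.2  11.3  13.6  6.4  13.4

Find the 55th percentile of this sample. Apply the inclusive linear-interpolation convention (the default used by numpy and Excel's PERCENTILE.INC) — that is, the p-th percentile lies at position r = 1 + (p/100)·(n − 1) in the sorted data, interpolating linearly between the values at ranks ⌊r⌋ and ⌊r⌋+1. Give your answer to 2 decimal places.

Sorted: 3.2, 3.9, 4.1, 4.8, 5.8, 6.4, 7.4, 8.1, 10.0, 10.3, 10.5, 11.3, 12.7, 13.1, 13.4, 13.6, 16.4, 19.2, 19.3.
n = 19.
r = 1 + (55/100)·(19 − 1) = 1 + 9.9 = 10.9.
Rank 10 is 10.3 and rank 11 is 10.5.
Interpolate: 10.3 + 0.9·(10.5 − 10.3) = 10.3 + 0.9·0.2 = 10.48.

10.48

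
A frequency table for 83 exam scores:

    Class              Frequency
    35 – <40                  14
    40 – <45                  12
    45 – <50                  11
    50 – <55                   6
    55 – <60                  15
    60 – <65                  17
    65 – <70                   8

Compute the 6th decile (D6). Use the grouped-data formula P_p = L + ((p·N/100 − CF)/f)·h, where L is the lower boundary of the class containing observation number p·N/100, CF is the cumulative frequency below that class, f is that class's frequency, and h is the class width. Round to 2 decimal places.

N = 83; target position k = 60/100 · 83 = 49.8.
Cumulative frequencies: 14, 26, 37, 43, 58, 75, 83.
Observation 49.8 falls in the class 55 – <60.
L = 55, CF = 43, f = 15, h = 5.
P60 = 55 + ((49.8 − 43)/15)·5 = 55 + 2.26667 = 57.2667.

57.27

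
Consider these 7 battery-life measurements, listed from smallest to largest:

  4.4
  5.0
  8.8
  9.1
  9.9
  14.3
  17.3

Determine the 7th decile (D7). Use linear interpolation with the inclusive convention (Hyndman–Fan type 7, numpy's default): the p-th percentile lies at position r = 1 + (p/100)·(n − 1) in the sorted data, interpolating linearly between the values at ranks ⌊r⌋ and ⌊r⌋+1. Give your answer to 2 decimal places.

10.78

n = 7.
r = 1 + (70/100)·(7 − 1) = 1 + 4.2 = 5.2.
Rank 5 is 9.9 and rank 6 is 14.3.
Interpolate: 9.9 + 0.2·(14.3 − 9.9) = 9.9 + 0.2·4.4 = 10.78.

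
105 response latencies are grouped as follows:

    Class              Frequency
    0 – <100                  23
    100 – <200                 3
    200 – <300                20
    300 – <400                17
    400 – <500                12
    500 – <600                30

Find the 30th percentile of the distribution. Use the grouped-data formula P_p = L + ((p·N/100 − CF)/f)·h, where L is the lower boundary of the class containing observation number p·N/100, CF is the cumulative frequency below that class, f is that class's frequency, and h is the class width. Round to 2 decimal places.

227.50

N = 105; target position k = 30/100 · 105 = 31.5.
Cumulative frequencies: 23, 26, 46, 63, 75, 105.
Observation 31.5 falls in the class 200 – <300.
L = 200, CF = 26, f = 20, h = 100.
P30 = 200 + ((31.5 − 26)/20)·100 = 200 + 27.5 = 227.5.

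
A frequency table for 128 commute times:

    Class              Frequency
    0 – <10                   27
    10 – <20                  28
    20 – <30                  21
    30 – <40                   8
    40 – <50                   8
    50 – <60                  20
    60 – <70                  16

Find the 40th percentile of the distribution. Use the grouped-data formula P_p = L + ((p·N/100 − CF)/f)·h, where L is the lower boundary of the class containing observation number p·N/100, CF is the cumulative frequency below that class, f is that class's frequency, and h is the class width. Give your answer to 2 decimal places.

N = 128; target position k = 40/100 · 128 = 51.2.
Cumulative frequencies: 27, 55, 76, 84, 92, 112, 128.
Observation 51.2 falls in the class 10 – <20.
L = 10, CF = 27, f = 28, h = 10.
P40 = 10 + ((51.2 − 27)/28)·10 = 10 + 8.64286 = 18.6429.

18.64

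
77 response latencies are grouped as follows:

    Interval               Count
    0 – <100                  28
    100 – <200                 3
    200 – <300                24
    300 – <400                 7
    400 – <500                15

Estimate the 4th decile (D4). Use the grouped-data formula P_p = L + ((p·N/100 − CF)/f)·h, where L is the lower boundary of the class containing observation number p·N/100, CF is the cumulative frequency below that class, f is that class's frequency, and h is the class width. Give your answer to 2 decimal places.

N = 77; target position k = 40/100 · 77 = 30.8.
Cumulative frequencies: 28, 31, 55, 62, 77.
Observation 30.8 falls in the class 100 – <200.
L = 100, CF = 28, f = 3, h = 100.
P40 = 100 + ((30.8 − 28)/3)·100 = 100 + 93.3333 = 193.333.

193.33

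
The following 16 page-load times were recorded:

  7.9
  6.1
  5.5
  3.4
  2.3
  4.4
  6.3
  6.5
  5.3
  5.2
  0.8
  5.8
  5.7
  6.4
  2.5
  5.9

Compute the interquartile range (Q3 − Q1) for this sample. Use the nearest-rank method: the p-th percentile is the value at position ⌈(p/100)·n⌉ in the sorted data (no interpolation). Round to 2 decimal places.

2.70

Sorted: 0.8, 2.3, 2.5, 3.4, 4.4, 5.2, 5.3, 5.5, 5.7, 5.8, 5.9, 6.1, 6.3, 6.4, 6.5, 7.9.
n = 16.
P25: rank ⌈25/100·16⌉ = 4 → 3.4.
P75: rank ⌈75/100·16⌉ = 12 → 6.1.
Difference: 6.1 − 3.4 = 2.7.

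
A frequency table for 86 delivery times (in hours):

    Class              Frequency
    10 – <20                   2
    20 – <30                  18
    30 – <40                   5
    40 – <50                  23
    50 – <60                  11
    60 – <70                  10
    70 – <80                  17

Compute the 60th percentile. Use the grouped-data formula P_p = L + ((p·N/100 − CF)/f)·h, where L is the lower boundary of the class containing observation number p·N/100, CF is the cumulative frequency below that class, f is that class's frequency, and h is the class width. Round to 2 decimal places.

53.27

N = 86; target position k = 60/100 · 86 = 51.6.
Cumulative frequencies: 2, 20, 25, 48, 59, 69, 86.
Observation 51.6 falls in the class 50 – <60.
L = 50, CF = 48, f = 11, h = 10.
P60 = 50 + ((51.6 − 48)/11)·10 = 50 + 3.27273 = 53.2727.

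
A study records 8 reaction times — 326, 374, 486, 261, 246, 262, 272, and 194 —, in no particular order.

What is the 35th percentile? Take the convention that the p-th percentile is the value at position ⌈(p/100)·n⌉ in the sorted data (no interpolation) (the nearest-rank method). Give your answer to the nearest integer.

Sorted: 194, 246, 261, 262, 272, 326, 374, 486.
n = 8.
Position = ⌈35/100 · 8⌉ = ⌈2.8⌉ = 3.
The value at rank 3 is 261.

261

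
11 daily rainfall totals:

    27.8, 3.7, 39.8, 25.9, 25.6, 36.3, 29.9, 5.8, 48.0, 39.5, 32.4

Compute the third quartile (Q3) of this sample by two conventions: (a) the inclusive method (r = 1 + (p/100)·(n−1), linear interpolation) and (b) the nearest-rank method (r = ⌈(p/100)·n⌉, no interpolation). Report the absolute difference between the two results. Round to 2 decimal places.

1.60

Sorted: 3.7, 5.8, 25.6, 25.9, 27.8, 29.9, 32.4, 36.3, 39.5, 39.8, 48.0.
n = 11.
(a) r = 8.5; between ranks 8 (36.3) and 9 (39.5): 37.9.
(b) the nearest-rank method: rank 9 → 39.5.
|37.9 − 39.5| = 1.6.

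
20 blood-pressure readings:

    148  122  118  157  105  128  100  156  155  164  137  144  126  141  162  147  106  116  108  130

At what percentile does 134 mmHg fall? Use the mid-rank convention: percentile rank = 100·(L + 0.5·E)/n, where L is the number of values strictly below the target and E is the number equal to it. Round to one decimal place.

Sorted: 100, 105, 106, 108, 116, 118, 122, 126, 128, 130, 137, 141, 144, 147, 148, 155, 156, 157, 162, 164.
Count below 134: L = 10; count equal: E = 0; n = 20.
Percentile rank = 100·(10 + 0.5·0)/20 = 100·10/20 = 50.

50.0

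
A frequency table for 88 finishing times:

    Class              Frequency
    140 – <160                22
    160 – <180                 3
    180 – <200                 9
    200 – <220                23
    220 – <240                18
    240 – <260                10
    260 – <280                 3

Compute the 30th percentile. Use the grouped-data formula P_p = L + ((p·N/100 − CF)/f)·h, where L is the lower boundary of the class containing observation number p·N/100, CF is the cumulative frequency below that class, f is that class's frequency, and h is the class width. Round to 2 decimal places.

N = 88; target position k = 30/100 · 88 = 26.4.
Cumulative frequencies: 22, 25, 34, 57, 75, 85, 88.
Observation 26.4 falls in the class 180 – <200.
L = 180, CF = 25, f = 9, h = 20.
P30 = 180 + ((26.4 − 25)/9)·20 = 180 + 3.11111 = 183.111.

183.11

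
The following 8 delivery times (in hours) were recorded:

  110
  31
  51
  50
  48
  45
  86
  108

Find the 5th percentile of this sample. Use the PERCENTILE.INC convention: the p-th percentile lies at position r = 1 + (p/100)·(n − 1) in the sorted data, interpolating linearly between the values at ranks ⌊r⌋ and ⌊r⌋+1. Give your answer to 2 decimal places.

35.90

Sorted: 31, 45, 48, 50, 51, 86, 108, 110.
n = 8.
r = 1 + (5/100)·(8 − 1) = 1 + 0.35 = 1.35.
Rank 1 is 31 and rank 2 is 45.
Interpolate: 31 + 0.35·(45 − 31) = 31 + 0.35·14 = 35.9.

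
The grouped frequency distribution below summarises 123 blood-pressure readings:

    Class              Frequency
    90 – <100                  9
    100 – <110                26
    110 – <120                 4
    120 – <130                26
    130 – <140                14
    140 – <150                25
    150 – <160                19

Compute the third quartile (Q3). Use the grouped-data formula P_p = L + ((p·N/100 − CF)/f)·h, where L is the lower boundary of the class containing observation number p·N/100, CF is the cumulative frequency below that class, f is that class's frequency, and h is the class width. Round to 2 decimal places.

N = 123; target position k = 75/100 · 123 = 92.25.
Cumulative frequencies: 9, 35, 39, 65, 79, 104, 123.
Observation 92.25 falls in the class 140 – <150.
L = 140, CF = 79, f = 25, h = 10.
P75 = 140 + ((92.25 − 79)/25)·10 = 140 + 5.3 = 145.3.

145.30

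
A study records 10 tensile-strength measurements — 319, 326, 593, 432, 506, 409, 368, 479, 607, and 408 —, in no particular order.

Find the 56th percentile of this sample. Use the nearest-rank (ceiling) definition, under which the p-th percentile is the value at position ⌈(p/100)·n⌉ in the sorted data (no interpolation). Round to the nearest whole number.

Sorted: 319, 326, 368, 408, 409, 432, 479, 506, 593, 607.
n = 10.
Position = ⌈56/100 · 10⌉ = ⌈5.6⌉ = 6.
The value at rank 6 is 432.

432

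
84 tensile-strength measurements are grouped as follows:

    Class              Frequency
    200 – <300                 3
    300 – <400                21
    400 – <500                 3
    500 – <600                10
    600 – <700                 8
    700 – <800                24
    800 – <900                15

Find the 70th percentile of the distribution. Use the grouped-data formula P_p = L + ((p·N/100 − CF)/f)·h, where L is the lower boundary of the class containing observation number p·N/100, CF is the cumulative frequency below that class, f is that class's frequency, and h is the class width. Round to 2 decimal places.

757.50

N = 84; target position k = 70/100 · 84 = 58.8.
Cumulative frequencies: 3, 24, 27, 37, 45, 69, 84.
Observation 58.8 falls in the class 700 – <800.
L = 700, CF = 45, f = 24, h = 100.
P70 = 700 + ((58.8 − 45)/24)·100 = 700 + 57.5 = 757.5.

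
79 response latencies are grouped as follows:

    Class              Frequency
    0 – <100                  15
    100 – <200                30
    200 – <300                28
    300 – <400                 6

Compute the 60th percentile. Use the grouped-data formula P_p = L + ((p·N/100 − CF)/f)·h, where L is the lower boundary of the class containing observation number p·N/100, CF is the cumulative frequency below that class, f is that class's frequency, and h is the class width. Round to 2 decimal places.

208.57

N = 79; target position k = 60/100 · 79 = 47.4.
Cumulative frequencies: 15, 45, 73, 79.
Observation 47.4 falls in the class 200 – <300.
L = 200, CF = 45, f = 28, h = 100.
P60 = 200 + ((47.4 − 45)/28)·100 = 200 + 8.57143 = 208.571.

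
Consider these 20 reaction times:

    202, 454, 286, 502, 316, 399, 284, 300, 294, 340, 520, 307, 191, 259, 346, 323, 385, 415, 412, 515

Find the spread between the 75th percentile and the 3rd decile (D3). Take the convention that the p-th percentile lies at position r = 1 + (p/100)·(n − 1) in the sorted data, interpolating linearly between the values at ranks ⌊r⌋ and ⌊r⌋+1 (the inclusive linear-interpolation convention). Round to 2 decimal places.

Sorted: 191, 202, 259, 284, 286, 294, 300, 307, 316, 323, 340, 346, 385, 399, 412, 415, 454, 502, 515, 520.
n = 20.
P30: r = 6.7; ranks 6–7 are 294, 300; interpolating gives 298.2.
P75: r = 15.25; ranks 15–16 are 412, 415; interpolating gives 412.75.
Difference: 412.75 − 298.2 = 114.55.

114.55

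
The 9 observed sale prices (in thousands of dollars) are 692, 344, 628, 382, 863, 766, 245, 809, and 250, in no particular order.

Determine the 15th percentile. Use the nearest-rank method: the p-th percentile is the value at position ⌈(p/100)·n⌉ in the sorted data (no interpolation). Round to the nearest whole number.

250

Sorted: 245, 250, 344, 382, 628, 692, 766, 809, 863.
n = 9.
Position = ⌈15/100 · 9⌉ = ⌈1.35⌉ = 2.
The value at rank 2 is 250.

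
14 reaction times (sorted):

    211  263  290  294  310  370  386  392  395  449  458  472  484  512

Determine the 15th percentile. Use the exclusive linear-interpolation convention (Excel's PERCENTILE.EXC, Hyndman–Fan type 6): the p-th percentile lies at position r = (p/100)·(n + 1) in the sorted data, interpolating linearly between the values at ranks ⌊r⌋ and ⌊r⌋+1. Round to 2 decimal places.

269.75

n = 14.
r = (15/100)·(14 + 1) = 2.25.
Rank 2 is 263 and rank 3 is 290.
Interpolate: 263 + 0.25·(290 − 263) = 263 + 0.25·27 = 269.75.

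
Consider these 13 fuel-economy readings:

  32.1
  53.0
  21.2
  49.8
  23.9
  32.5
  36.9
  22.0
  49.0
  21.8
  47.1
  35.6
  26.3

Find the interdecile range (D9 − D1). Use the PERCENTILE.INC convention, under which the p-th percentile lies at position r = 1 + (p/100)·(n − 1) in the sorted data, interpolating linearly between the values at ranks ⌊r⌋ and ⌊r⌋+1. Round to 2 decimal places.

27.80

Sorted: 21.2, 21.8, 22.0, 23.9, 26.3, 32.1, 32.5, 35.6, 36.9, 47.1, 49.0, 49.8, 53.0.
n = 13.
P10: r = 2.2; ranks 2–3 are 21.8, 22.0; interpolating gives 21.84.
P90: r = 11.8; ranks 11–12 are 49.0, 49.8; interpolating gives 49.64.
Difference: 49.64 − 21.84 = 27.8.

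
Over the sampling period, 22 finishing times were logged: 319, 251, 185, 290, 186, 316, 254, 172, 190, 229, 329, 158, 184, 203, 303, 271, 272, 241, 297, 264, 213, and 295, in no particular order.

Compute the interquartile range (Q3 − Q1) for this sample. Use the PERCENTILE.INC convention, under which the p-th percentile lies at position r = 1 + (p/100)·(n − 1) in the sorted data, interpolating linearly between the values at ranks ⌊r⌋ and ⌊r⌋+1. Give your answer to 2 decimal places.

Sorted: 158, 172, 184, 185, 186, 190, 203, 213, 229, 241, 251, 254, 264, 271, 272, 290, 295, 297, 303, 316, 319, 329.
n = 22.
P25: r = 6.25; ranks 6–7 are 190, 203; interpolating gives 193.25.
P75: r = 16.75; ranks 16–17 are 290, 295; interpolating gives 293.75.
Difference: 293.75 − 193.25 = 100.5.

100.50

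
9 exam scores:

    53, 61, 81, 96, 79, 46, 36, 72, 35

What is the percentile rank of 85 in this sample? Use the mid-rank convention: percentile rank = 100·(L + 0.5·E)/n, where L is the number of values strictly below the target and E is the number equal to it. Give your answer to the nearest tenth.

Sorted: 35, 36, 46, 53, 61, 72, 79, 81, 96.
Count below 85: L = 8; count equal: E = 0; n = 9.
Percentile rank = 100·(8 + 0.5·0)/9 = 100·8/9 = 88.89.

88.9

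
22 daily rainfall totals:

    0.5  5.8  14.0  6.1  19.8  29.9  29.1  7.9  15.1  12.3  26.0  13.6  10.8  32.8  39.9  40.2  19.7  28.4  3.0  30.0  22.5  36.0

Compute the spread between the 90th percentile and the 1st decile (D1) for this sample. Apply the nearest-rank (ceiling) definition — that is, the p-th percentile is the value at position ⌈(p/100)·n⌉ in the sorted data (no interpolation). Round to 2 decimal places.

Sorted: 0.5, 3.0, 5.8, 6.1, 7.9, 10.8, 12.3, 13.6, 14.0, 15.1, 19.7, 19.8, 22.5, 26.0, 28.4, 29.1, 29.9, 30.0, 32.8, 36.0, 39.9, 40.2.
n = 22.
P10: rank ⌈10/100·22⌉ = 3 → 5.8.
P90: rank ⌈90/100·22⌉ = 20 → 36.
Difference: 36 − 5.8 = 30.2.

30.20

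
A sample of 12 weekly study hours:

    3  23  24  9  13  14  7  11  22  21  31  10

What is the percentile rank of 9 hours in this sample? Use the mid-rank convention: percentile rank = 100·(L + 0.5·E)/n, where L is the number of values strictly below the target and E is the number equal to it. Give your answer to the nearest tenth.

20.8

Sorted: 3, 7, 9, 10, 11, 13, 14, 21, 22, 23, 24, 31.
Count below 9: L = 2; count equal: E = 1; n = 12.
Percentile rank = 100·(2 + 0.5·1)/12 = 100·2.5/12 = 20.83.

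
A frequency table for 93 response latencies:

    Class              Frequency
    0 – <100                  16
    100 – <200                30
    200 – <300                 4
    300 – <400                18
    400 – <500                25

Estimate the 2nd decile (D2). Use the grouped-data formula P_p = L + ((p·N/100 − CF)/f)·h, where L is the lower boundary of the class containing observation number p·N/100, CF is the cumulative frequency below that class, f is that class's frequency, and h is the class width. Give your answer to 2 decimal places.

N = 93; target position k = 20/100 · 93 = 18.6.
Cumulative frequencies: 16, 46, 50, 68, 93.
Observation 18.6 falls in the class 100 – <200.
L = 100, CF = 16, f = 30, h = 100.
P20 = 100 + ((18.6 − 16)/30)·100 = 100 + 8.66667 = 108.667.

108.67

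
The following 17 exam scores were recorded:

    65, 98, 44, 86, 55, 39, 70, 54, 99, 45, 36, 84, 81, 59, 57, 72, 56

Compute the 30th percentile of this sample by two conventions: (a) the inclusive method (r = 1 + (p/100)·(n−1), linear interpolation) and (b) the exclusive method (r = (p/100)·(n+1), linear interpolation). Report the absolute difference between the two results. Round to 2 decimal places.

0.40

Sorted: 36, 39, 44, 45, 54, 55, 56, 57, 59, 65, 70, 72, 81, 84, 86, 98, 99.
n = 17.
(a) r = 5.8; between ranks 5 (54) and 6 (55): 54.8.
(b) r = 5.4; between ranks 5 (54) and 6 (55): 54.4.
|54.8 − 54.4| = 0.4.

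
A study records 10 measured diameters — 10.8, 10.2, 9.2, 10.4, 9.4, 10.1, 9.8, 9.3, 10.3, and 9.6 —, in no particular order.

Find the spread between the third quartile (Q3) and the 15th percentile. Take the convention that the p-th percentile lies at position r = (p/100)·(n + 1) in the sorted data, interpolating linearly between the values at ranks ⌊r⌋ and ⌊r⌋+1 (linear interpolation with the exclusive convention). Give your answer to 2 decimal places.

Sorted: 9.2, 9.3, 9.4, 9.6, 9.8, 10.1, 10.2, 10.3, 10.4, 10.8.
n = 10.
P15: r = 1.65; ranks 1–2 are 9.2, 9.3; interpolating gives 9.265.
P75: r = 8.25; ranks 8–9 are 10.3, 10.4; interpolating gives 10.325.
Difference: 10.325 − 9.265 = 1.06.

1.06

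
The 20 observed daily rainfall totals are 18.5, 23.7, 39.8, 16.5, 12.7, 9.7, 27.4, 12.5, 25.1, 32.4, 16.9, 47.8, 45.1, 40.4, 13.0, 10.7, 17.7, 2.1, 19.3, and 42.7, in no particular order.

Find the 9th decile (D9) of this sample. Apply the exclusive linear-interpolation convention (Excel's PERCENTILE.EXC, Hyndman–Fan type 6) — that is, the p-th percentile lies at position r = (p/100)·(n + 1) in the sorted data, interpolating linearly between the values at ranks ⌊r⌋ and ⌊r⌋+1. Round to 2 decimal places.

44.86

Sorted: 2.1, 9.7, 10.7, 12.5, 12.7, 13.0, 16.5, 16.9, 17.7, 18.5, 19.3, 23.7, 25.1, 27.4, 32.4, 39.8, 40.4, 42.7, 45.1, 47.8.
n = 20.
r = (90/100)·(20 + 1) = 18.9.
Rank 18 is 42.7 and rank 19 is 45.1.
Interpolate: 42.7 + 0.9·(45.1 − 42.7) = 42.7 + 0.9·2.4 = 44.86.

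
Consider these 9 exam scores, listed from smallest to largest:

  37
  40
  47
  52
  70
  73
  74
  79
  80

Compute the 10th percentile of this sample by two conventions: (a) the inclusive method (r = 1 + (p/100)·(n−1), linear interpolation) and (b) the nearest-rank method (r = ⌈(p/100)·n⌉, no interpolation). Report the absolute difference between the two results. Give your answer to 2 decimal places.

n = 9.
(a) r = 1.8; between ranks 1 (37) and 2 (40): 39.4.
(b) the nearest-rank method: rank 1 → 37.
|39.4 − 37| = 2.4.

2.40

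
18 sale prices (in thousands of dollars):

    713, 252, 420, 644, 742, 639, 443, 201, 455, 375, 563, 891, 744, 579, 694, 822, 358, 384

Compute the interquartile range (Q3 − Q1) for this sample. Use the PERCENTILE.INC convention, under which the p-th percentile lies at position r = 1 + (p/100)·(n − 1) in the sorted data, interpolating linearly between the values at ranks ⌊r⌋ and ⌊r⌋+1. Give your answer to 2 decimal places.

Sorted: 201, 252, 358, 375, 384, 420, 443, 455, 563, 579, 639, 644, 694, 713, 742, 744, 822, 891.
n = 18.
P25: r = 5.25; ranks 5–6 are 384, 420; interpolating gives 393.
P75: r = 13.75; ranks 13–14 are 694, 713; interpolating gives 708.25.
Difference: 708.25 − 393 = 315.25.

315.25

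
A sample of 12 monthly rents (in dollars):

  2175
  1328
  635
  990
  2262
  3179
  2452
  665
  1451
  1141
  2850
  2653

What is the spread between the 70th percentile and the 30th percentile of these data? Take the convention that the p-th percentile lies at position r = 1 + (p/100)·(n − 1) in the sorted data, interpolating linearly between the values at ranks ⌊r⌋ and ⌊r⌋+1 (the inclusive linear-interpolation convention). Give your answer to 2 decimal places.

Sorted: 635, 665, 990, 1141, 1328, 1451, 2175, 2262, 2452, 2653, 2850, 3179.
n = 12.
P30: r = 4.3; ranks 4–5 are 1141, 1328; interpolating gives 1197.1.
P70: r = 8.7; ranks 8–9 are 2262, 2452; interpolating gives 2395.
Difference: 2395 − 1197.1 = 1197.9.

1197.90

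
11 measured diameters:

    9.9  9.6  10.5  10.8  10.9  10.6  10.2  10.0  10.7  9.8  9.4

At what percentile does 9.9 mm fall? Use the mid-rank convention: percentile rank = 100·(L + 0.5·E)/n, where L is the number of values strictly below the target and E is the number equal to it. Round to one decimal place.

31.8

Sorted: 9.4, 9.6, 9.8, 9.9, 10.0, 10.2, 10.5, 10.6, 10.7, 10.8, 10.9.
Count below 9.9: L = 3; count equal: E = 1; n = 11.
Percentile rank = 100·(3 + 0.5·1)/11 = 100·3.5/11 = 31.82.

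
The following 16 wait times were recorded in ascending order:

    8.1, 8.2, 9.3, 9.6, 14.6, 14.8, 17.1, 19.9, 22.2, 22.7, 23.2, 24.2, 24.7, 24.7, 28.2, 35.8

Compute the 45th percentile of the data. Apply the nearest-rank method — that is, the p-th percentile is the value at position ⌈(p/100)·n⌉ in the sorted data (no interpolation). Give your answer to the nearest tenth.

n = 16.
Position = ⌈45/100 · 16⌉ = ⌈7.2⌉ = 8.
The value at rank 8 is 19.9.

19.9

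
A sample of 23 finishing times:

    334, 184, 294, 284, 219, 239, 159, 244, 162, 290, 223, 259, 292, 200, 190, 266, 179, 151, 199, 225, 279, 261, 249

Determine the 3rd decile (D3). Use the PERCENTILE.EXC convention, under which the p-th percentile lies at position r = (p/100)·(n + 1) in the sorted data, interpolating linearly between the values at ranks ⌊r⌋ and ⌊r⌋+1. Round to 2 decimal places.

199.20

Sorted: 151, 159, 162, 179, 184, 190, 199, 200, 219, 223, 225, 239, 244, 249, 259, 261, 266, 279, 284, 290, 292, 294, 334.
n = 23.
r = (30/100)·(23 + 1) = 7.2.
Rank 7 is 199 and rank 8 is 200.
Interpolate: 199 + 0.2·(200 − 199) = 199 + 0.2·1 = 199.2.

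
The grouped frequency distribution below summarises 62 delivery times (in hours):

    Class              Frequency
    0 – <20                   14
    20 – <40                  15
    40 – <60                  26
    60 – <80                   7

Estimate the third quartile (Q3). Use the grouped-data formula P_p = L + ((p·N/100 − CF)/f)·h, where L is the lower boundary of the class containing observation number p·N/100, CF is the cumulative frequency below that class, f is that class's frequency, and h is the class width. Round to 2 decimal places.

53.46

N = 62; target position k = 75/100 · 62 = 46.5.
Cumulative frequencies: 14, 29, 55, 62.
Observation 46.5 falls in the class 40 – <60.
L = 40, CF = 29, f = 26, h = 20.
P75 = 40 + ((46.5 − 29)/26)·20 = 40 + 13.4615 = 53.4615.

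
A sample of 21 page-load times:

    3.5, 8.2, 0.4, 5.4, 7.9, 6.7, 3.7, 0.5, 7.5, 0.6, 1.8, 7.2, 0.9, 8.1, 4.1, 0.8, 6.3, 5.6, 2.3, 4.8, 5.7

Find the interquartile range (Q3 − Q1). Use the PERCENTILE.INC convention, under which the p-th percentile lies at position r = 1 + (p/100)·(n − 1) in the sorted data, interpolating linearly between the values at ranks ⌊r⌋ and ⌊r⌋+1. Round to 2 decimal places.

Sorted: 0.4, 0.5, 0.6, 0.8, 0.9, 1.8, 2.3, 3.5, 3.7, 4.1, 4.8, 5.4, 5.6, 5.7, 6.3, 6.7, 7.2, 7.5, 7.9, 8.1, 8.2.
n = 21.
P25: r = 6 (integer) → 1.8.
P75: r = 16 (integer) → 6.7.
Difference: 6.7 − 1.8 = 4.9.

4.90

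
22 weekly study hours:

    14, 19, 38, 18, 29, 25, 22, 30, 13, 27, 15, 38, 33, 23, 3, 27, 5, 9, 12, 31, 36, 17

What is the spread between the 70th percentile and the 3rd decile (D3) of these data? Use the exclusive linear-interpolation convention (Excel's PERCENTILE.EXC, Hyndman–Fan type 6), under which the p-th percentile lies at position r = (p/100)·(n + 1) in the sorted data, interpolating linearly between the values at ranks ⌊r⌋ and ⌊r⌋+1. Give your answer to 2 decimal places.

14.20

Sorted: 3, 5, 9, 12, 13, 14, 15, 17, 18, 19, 22, 23, 25, 27, 27, 29, 30, 31, 33, 36, 38, 38.
n = 22.
P30: r = 6.9; ranks 6–7 are 14, 15; interpolating gives 14.9.
P70: r = 16.1; ranks 16–17 are 29, 30; interpolating gives 29.1.
Difference: 29.1 − 14.9 = 14.2.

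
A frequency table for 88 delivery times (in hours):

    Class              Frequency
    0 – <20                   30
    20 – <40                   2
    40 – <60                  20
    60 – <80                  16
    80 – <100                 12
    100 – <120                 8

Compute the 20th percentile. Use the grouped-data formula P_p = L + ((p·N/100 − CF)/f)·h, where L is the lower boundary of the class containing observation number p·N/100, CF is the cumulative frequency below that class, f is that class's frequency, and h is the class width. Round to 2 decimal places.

N = 88; target position k = 20/100 · 88 = 17.6.
Cumulative frequencies: 30, 32, 52, 68, 80, 88.
Observation 17.6 falls in the class 0 – <20.
L = 0, CF = 0, f = 30, h = 20.
P20 = 0 + ((17.6 − 0)/30)·20 = 0 + 11.7333 = 11.7333.

11.73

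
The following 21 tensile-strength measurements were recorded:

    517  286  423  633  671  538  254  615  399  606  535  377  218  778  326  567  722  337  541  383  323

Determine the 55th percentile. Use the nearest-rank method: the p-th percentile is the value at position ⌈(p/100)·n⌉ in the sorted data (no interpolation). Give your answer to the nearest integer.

535

Sorted: 218, 254, 286, 323, 326, 337, 377, 383, 399, 423, 517, 535, 538, 541, 567, 606, 615, 633, 671, 722, 778.
n = 21.
Position = ⌈55/100 · 21⌉ = ⌈11.55⌉ = 12.
The value at rank 12 is 535.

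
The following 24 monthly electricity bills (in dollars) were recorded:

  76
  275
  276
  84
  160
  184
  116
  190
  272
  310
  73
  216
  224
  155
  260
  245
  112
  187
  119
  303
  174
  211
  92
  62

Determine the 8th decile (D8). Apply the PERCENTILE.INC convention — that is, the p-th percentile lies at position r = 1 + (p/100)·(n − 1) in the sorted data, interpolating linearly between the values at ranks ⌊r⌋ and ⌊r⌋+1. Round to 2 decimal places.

Sorted: 62, 73, 76, 84, 92, 112, 116, 119, 155, 160, 174, 184, 187, 190, 211, 216, 224, 245, 260, 272, 275, 276, 303, 310.
n = 24.
r = 1 + (80/100)·(24 − 1) = 1 + 18.4 = 19.4.
Rank 19 is 260 and rank 20 is 272.
Interpolate: 260 + 0.4·(272 − 260) = 260 + 0.4·12 = 264.8.

264.80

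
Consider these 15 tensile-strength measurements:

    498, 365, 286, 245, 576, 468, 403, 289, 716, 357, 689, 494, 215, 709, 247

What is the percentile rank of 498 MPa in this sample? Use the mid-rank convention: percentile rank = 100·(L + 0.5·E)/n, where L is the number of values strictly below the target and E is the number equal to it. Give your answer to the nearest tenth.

Sorted: 215, 245, 247, 286, 289, 357, 365, 403, 468, 494, 498, 576, 689, 709, 716.
Count below 498: L = 10; count equal: E = 1; n = 15.
Percentile rank = 100·(10 + 0.5·1)/15 = 100·10.5/15 = 70.

70.0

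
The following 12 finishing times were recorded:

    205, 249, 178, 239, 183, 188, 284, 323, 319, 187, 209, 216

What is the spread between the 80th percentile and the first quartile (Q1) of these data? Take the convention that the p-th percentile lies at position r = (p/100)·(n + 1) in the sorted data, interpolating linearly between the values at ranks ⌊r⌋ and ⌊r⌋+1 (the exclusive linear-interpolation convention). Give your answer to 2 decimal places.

110.75

Sorted: 178, 183, 187, 188, 205, 209, 216, 239, 249, 284, 319, 323.
n = 12.
P25: r = 3.25; ranks 3–4 are 187, 188; interpolating gives 187.25.
P80: r = 10.4; ranks 10–11 are 284, 319; interpolating gives 298.
Difference: 298 − 187.25 = 110.75.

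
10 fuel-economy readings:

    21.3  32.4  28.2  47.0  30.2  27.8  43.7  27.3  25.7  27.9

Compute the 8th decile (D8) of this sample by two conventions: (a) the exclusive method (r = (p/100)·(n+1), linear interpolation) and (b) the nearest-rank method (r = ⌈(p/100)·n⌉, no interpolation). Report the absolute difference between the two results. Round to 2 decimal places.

9.04

Sorted: 21.3, 25.7, 27.3, 27.8, 27.9, 28.2, 30.2, 32.4, 43.7, 47.0.
n = 10.
(a) r = 8.8; between ranks 8 (32.4) and 9 (43.7): 41.44.
(b) the nearest-rank method: rank 8 → 32.4.
|41.44 − 32.4| = 9.04.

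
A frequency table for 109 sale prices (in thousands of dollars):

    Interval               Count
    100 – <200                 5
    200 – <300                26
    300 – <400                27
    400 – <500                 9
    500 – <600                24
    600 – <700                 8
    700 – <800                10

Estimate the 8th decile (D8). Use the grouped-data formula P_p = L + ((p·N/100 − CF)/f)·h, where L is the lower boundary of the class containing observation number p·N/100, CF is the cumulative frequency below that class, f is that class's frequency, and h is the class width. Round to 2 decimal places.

N = 109; target position k = 80/100 · 109 = 87.2.
Cumulative frequencies: 5, 31, 58, 67, 91, 99, 109.
Observation 87.2 falls in the class 500 – <600.
L = 500, CF = 67, f = 24, h = 100.
P80 = 500 + ((87.2 − 67)/24)·100 = 500 + 84.1667 = 584.167.

584.17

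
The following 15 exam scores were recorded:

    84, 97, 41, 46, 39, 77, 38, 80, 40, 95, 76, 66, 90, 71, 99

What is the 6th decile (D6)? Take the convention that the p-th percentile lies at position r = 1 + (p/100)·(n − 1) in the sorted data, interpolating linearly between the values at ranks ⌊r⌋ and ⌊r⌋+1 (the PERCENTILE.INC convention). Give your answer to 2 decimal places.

Sorted: 38, 39, 40, 41, 46, 66, 71, 76, 77, 80, 84, 90, 95, 97, 99.
n = 15.
r = 1 + (60/100)·(15 − 1) = 1 + 8.4 = 9.4.
Rank 9 is 77 and rank 10 is 80.
Interpolate: 77 + 0.4·(80 − 77) = 77 + 0.4·3 = 78.2.

78.20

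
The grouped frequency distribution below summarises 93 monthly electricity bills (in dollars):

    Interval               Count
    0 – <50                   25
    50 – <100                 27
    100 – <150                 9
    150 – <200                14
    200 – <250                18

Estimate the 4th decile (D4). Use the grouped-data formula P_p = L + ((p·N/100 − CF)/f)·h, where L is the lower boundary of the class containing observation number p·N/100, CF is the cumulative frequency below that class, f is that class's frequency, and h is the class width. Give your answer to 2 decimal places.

72.59

N = 93; target position k = 40/100 · 93 = 37.2.
Cumulative frequencies: 25, 52, 61, 75, 93.
Observation 37.2 falls in the class 50 – <100.
L = 50, CF = 25, f = 27, h = 50.
P40 = 50 + ((37.2 − 25)/27)·50 = 50 + 22.5926 = 72.5926.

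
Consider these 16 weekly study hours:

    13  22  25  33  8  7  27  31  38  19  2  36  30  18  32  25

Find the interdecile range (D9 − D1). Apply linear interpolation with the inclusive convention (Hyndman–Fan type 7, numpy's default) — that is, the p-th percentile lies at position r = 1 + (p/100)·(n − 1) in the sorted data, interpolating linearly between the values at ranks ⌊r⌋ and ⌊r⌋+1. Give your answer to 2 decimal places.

27.00

Sorted: 2, 7, 8, 13, 18, 19, 22, 25, 25, 27, 30, 31, 32, 33, 36, 38.
n = 16.
P10: r = 2.5; ranks 2–3 are 7, 8; interpolating gives 7.5.
P90: r = 14.5; ranks 14–15 are 33, 36; interpolating gives 34.5.
Difference: 34.5 − 7.5 = 27.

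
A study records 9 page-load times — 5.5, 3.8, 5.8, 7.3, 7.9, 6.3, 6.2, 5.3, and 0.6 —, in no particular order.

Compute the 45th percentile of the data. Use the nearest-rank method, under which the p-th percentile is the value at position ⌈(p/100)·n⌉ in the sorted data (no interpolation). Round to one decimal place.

Sorted: 0.6, 3.8, 5.3, 5.5, 5.8, 6.2, 6.3, 7.3, 7.9.
n = 9.
Position = ⌈45/100 · 9⌉ = ⌈4.05⌉ = 5.
The value at rank 5 is 5.8.

5.8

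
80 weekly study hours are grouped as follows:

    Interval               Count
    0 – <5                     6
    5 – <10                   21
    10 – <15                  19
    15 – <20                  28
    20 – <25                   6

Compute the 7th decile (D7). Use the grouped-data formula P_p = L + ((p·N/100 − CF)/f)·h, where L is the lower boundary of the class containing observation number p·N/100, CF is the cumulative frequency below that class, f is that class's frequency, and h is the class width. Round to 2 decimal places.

N = 80; target position k = 70/100 · 80 = 56.
Cumulative frequencies: 6, 27, 46, 74, 80.
Observation 56 falls in the class 15 – <20.
L = 15, CF = 46, f = 28, h = 5.
P70 = 15 + ((56 − 46)/28)·5 = 15 + 1.78571 = 16.7857.

16.79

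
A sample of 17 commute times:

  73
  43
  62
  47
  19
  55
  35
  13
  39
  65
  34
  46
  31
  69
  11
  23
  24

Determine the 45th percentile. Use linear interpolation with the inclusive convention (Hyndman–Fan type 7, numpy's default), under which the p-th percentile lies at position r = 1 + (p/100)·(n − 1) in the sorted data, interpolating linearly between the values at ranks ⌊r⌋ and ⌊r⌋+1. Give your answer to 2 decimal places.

Sorted: 11, 13, 19, 23, 24, 31, 34, 35, 39, 43, 46, 47, 55, 62, 65, 69, 73.
n = 17.
r = 1 + (45/100)·(17 − 1) = 1 + 7.2 = 8.2.
Rank 8 is 35 and rank 9 is 39.
Interpolate: 35 + 0.2·(39 − 35) = 35 + 0.2·4 = 35.8.

35.80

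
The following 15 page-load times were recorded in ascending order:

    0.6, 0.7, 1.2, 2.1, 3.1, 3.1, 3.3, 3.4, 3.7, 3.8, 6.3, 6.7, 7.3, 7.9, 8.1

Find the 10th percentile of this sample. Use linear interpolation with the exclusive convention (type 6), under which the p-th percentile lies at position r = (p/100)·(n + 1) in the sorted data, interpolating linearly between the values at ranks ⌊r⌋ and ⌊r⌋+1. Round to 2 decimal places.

n = 15.
r = (10/100)·(15 + 1) = 1.6.
Rank 1 is 0.6 and rank 2 is 0.7.
Interpolate: 0.6 + 0.6·(0.7 − 0.6) = 0.6 + 0.6·0.1 = 0.66.

0.66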